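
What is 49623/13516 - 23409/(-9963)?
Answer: 10009753/1662468 ≈ 6.0210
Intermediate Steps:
49623/13516 - 23409/(-9963) = 49623*(1/13516) - 23409*(-1/9963) = 49623/13516 + 289/123 = 10009753/1662468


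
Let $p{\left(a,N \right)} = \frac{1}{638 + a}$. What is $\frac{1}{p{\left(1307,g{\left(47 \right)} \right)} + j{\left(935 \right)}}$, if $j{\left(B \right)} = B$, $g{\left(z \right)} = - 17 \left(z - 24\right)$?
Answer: $\frac{1945}{1818576} \approx 0.0010695$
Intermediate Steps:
$g{\left(z \right)} = 408 - 17 z$ ($g{\left(z \right)} = - 17 \left(-24 + z\right) = 408 - 17 z$)
$\frac{1}{p{\left(1307,g{\left(47 \right)} \right)} + j{\left(935 \right)}} = \frac{1}{\frac{1}{638 + 1307} + 935} = \frac{1}{\frac{1}{1945} + 935} = \frac{1}{\frac{1818576}{1945}} = \frac{1945}{1818576}$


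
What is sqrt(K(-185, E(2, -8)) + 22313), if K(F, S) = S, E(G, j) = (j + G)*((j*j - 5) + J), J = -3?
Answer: sqrt(21977) ≈ 148.25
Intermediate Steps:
E(G, j) = (-8 + j**2)*(G + j) (E(G, j) = (j + G)*((j*j - 5) - 3) = (G + j)*((j**2 - 5) - 3) = (G + j)*((-5 + j**2) - 3) = (G + j)*(-8 + j**2) = (-8 + j**2)*(G + j))
sqrt(K(-185, E(2, -8)) + 22313) = sqrt(((-8)**3 - 8*2 - 8*(-8) + 2*(-8)**2) + 22313) = sqrt((-512 - 16 + 64 + 2*64) + 22313) = sqrt((-512 - 16 + 64 + 128) + 22313) = sqrt(-336 + 22313) = sqrt(21977)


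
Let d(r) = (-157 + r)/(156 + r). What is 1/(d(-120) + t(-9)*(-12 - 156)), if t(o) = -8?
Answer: 36/48107 ≈ 0.00074833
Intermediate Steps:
d(r) = (-157 + r)/(156 + r)
1/(d(-120) + t(-9)*(-12 - 156)) = 1/((-157 - 120)/(156 - 120) - 8*(-12 - 156)) = 1/(-277/36 - 8*(-168)) = 1/((1/36)*(-277) + 1344) = 1/(-277/36 + 1344) = 1/(48107/36) = 36/48107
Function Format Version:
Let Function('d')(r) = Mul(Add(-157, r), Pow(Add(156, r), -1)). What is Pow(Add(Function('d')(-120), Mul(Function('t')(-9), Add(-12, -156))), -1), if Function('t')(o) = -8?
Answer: Rational(36, 48107) ≈ 0.00074833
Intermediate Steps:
Function('d')(r) = Mul(Pow(Add(156, r), -1), Add(-157, r))
Pow(Add(Function('d')(-120), Mul(Function('t')(-9), Add(-12, -156))), -1) = Pow(Add(Mul(Pow(Add(156, -120), -1), Add(-157, -120)), Mul(-8, Add(-12, -156))), -1) = Pow(Add(Mul(Pow(36, -1), -277), Mul(-8, -168)), -1) = Pow(Add(Mul(Rational(1, 36), -277), 1344), -1) = Pow(Add(Rational(-277, 36), 1344), -1) = Pow(Rational(48107, 36), -1) = Rational(36, 48107)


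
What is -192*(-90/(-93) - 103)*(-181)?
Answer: -109920576/31 ≈ -3.5458e+6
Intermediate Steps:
-192*(-90/(-93) - 103)*(-181) = -192*(-90*(-1/93) - 103)*(-181) = -192*(30/31 - 103)*(-181) = -192*(-3163/31)*(-181) = (607296/31)*(-181) = -109920576/31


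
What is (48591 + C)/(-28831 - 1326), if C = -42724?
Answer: -5867/30157 ≈ -0.19455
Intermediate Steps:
(48591 + C)/(-28831 - 1326) = (48591 - 42724)/(-28831 - 1326) = 5867/(-30157) = 5867*(-1/30157) = -5867/30157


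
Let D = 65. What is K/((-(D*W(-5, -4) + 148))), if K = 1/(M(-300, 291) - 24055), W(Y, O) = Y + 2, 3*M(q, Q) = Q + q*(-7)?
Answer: -1/1093126 ≈ -9.1481e-7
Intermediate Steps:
M(q, Q) = -7*q/3 + Q/3 (M(q, Q) = (Q + q*(-7))/3 = (Q - 7*q)/3 = -7*q/3 + Q/3)
W(Y, O) = 2 + Y
K = -1/23258 (K = 1/((-7/3*(-300) + (1/3)*291) - 24055) = 1/((700 + 97) - 24055) = 1/(797 - 24055) = 1/(-23258) = -1/23258 ≈ -4.2996e-5)
K/((-(D*W(-5, -4) + 148))) = -(-1/(65*(2 - 5) + 148))/23258 = -(-1/(65*(-3) + 148))/23258 = -(-1/(-195 + 148))/23258 = -1/(23258*((-1*(-47)))) = -1/23258/47 = -1/23258*1/47 = -1/1093126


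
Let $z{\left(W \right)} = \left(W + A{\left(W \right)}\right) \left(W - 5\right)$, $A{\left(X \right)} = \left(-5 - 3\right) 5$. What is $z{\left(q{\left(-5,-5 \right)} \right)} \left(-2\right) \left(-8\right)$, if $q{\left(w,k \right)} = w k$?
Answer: $-4800$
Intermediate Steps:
$q{\left(w,k \right)} = k w$
$A{\left(X \right)} = -40$ ($A{\left(X \right)} = \left(-8\right) 5 = -40$)
$z{\left(W \right)} = \left(-40 + W\right) \left(-5 + W\right)$ ($z{\left(W \right)} = \left(W - 40\right) \left(W - 5\right) = \left(-40 + W\right) \left(-5 + W\right)$)
$z{\left(q{\left(-5,-5 \right)} \right)} \left(-2\right) \left(-8\right) = \left(200 + \left(\left(-5\right) \left(-5\right)\right)^{2} - 45 \left(\left(-5\right) \left(-5\right)\right)\right) \left(-2\right) \left(-8\right) = \left(200 + 25^{2} - 1125\right) \left(-2\right) \left(-8\right) = \left(200 + 625 - 1125\right) \left(-2\right) \left(-8\right) = \left(-300\right) \left(-2\right) \left(-8\right) = 600 \left(-8\right) = -4800$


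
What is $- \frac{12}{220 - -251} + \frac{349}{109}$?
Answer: $\frac{54357}{17113} \approx 3.1764$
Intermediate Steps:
$- \frac{12}{220 - -251} + \frac{349}{109} = - \frac{12}{220 + 251} + 349 \cdot \frac{1}{109} = - \frac{12}{471} + \frac{349}{109} = \left(-12\right) \frac{1}{471} + \frac{349}{109} = - \frac{4}{157} + \frac{349}{109} = \frac{54357}{17113}$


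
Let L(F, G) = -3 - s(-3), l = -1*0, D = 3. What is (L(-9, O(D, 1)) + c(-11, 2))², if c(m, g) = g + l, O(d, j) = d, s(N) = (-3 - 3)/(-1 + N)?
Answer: 25/4 ≈ 6.2500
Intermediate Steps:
s(N) = -6/(-1 + N)
l = 0
c(m, g) = g (c(m, g) = g + 0 = g)
L(F, G) = -9/2 (L(F, G) = -3 - (-6)/(-1 - 3) = -3 - (-6)/(-4) = -3 - (-6)*(-1)/4 = -3 - 1*3/2 = -3 - 3/2 = -9/2)
(L(-9, O(D, 1)) + c(-11, 2))² = (-9/2 + 2)² = (-5/2)² = 25/4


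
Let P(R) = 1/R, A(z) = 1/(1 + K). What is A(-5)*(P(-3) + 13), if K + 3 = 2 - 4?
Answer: -19/6 ≈ -3.1667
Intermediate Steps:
K = -5 (K = -3 + (2 - 4) = -3 - 2 = -5)
A(z) = -¼ (A(z) = 1/(1 - 5) = 1/(-4) = -¼)
A(-5)*(P(-3) + 13) = -(1/(-3) + 13)/4 = -(-⅓ + 13)/4 = -¼*38/3 = -19/6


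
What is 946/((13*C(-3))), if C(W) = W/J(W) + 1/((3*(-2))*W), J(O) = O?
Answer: 17028/247 ≈ 68.939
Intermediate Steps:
C(W) = 1 - 1/(6*W) (C(W) = W/W + 1/((3*(-2))*W) = 1 + 1/(-6*W) = 1 + 1*(-1/(6*W)) = 1 - 1/(6*W))
946/((13*C(-3))) = 946/((13*((-⅙ - 3)/(-3)))) = 946/((13*(-⅓*(-19/6)))) = 946/((13*(19/18))) = 946/(247/18) = 946*(18/247) = 17028/247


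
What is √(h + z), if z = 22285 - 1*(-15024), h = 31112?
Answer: √68421 ≈ 261.57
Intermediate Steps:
z = 37309 (z = 22285 + 15024 = 37309)
√(h + z) = √(31112 + 37309) = √68421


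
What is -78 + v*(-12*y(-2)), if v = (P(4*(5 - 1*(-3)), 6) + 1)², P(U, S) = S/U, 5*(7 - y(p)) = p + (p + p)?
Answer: -69363/320 ≈ -216.76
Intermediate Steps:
y(p) = 7 - 3*p/5 (y(p) = 7 - (p + (p + p))/5 = 7 - (p + 2*p)/5 = 7 - 3*p/5)
v = 361/256 (v = (6/((4*(5 - 1*(-3)))) + 1)² = (6/((4*(5 + 3))) + 1)² = (6/((4*8)) + 1)² = (6/32 + 1)² = (6*(1/32) + 1)² = (3/16 + 1)² = (19/16)² = 361/256 ≈ 1.4102)
-78 + v*(-12*y(-2)) = -78 + 361*(-12*(7 - ⅗*(-2)))/256 = -78 + 361*(-12*(7 + 6/5))/256 = -78 + 361*(-12*41/5)/256 = -78 + (361/256)*(-492/5) = -78 - 44403/320 = -69363/320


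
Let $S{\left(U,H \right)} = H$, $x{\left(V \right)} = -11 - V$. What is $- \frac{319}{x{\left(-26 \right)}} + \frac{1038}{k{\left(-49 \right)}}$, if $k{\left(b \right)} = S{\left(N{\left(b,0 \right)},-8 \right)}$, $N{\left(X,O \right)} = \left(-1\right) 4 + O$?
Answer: $- \frac{9061}{60} \approx -151.02$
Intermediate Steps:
$N{\left(X,O \right)} = -4 + O$
$k{\left(b \right)} = -8$
$- \frac{319}{x{\left(-26 \right)}} + \frac{1038}{k{\left(-49 \right)}} = - \frac{319}{-11 - -26} + \frac{1038}{-8} = - \frac{319}{-11 + 26} + 1038 \left(- \frac{1}{8}\right) = - \frac{319}{15} - \frac{519}{4} = - \frac{9061}{60}$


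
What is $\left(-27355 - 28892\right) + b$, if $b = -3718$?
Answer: $-59965$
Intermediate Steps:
$\left(-27355 - 28892\right) + b = \left(-27355 - 28892\right) - 3718 = -56247 - 3718 = -59965$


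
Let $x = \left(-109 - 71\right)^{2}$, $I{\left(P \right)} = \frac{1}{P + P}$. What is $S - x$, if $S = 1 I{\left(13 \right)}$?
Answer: $- \frac{842399}{26} \approx -32400.0$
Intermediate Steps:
$I{\left(P \right)} = \frac{1}{2 P}$
$S = \frac{1}{26}$ ($S = 1 \frac{1}{2 \cdot 13} = 1 \cdot \frac{1}{2} \cdot \frac{1}{13} = 1 \cdot \frac{1}{26} = \frac{1}{26} \approx 0.038462$)
$x = 32400$ ($x = \left(-180\right)^{2} = 32400$)
$S - x = \frac{1}{26} - 32400 = - \frac{842399}{26}$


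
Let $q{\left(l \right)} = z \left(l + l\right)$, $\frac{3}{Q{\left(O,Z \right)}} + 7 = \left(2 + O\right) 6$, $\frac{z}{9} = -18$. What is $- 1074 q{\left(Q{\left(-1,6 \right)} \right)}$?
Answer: $-1043928$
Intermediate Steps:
$z = -162$ ($z = 9 \left(-18\right) = -162$)
$Q{\left(O,Z \right)} = \frac{3}{5 + 6 O}$ ($Q{\left(O,Z \right)} = \frac{3}{-7 + \left(2 + O\right) 6} = \frac{3}{-7 + \left(12 + 6 O\right)} = \frac{3}{5 + 6 O}$)
$q{\left(l \right)} = - 324 l$ ($q{\left(l \right)} = - 162 \left(l + l\right) = - 162 \cdot 2 l = - 324 l$)
$- 1074 q{\left(Q{\left(-1,6 \right)} \right)} = - 1074 \left(- 324 \frac{3}{5 + 6 \left(-1\right)}\right) = - 1074 \left(- 324 \frac{3}{5 - 6}\right) = - 1074 \left(- 324 \frac{3}{-1}\right) = - 1074 \left(- 324 \cdot 3 \left(-1\right)\right) = - 1074 \left(\left(-324\right) \left(-3\right)\right) = \left(-1074\right) 972 = -1043928$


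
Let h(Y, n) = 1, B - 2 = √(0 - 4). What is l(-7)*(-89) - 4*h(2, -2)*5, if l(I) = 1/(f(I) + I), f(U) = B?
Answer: -135/29 + 178*I/29 ≈ -4.6552 + 6.1379*I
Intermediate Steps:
B = 2 + 2*I (B = 2 + √(0 - 4) = 2 + √(-4) = 2 + 2*I ≈ 2.0 + 2.0*I)
f(U) = 2 + 2*I
l(I) = 1/(2 + I + 2*I) (l(I) = 1/((2 + 2*I) + I) = 1/(2 + I + 2*I))
l(-7)*(-89) - 4*h(2, -2)*5 = -89/(2 - 7 + 2*I) - 4*1*5 = -89/(-5 + 2*I) - 4*5 = ((-5 - 2*I)/29)*(-89) - 20 = -89*(-5 - 2*I)/29 - 20 = -20 - 89*(-5 - 2*I)/29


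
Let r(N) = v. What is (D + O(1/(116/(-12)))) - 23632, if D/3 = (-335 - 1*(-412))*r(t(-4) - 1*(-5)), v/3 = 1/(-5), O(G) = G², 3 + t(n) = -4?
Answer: -99955328/4205 ≈ -23771.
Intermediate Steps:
t(n) = -7 (t(n) = -3 - 4 = -7)
v = -⅗ (v = 3/(-5) = 3*(-⅕) = -⅗ ≈ -0.60000)
r(N) = -⅗
D = -693/5 (D = 3*((-335 - 1*(-412))*(-⅗)) = 3*((-335 + 412)*(-⅗)) = 3*(77*(-⅗)) = 3*(-231/5) = -693/5 ≈ -138.60)
(D + O(1/(116/(-12)))) - 23632 = (-693/5 + (1/(116/(-12)))²) - 23632 = (-693/5 + (1/(116*(-1/12)))²) - 23632 = (-693/5 + (1/(-29/3))²) - 23632 = (-693/5 + (-3/29)²) - 23632 = (-693/5 + 9/841) - 23632 = -582768/4205 - 23632 = -99955328/4205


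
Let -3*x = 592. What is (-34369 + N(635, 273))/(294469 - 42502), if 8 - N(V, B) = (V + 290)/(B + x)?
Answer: -7802722/57196509 ≈ -0.13642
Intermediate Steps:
x = -592/3 (x = -1/3*592 = -592/3 ≈ -197.33)
N(V, B) = 8 - (290 + V)/(-592/3 + B) (N(V, B) = 8 - (V + 290)/(B - 592/3) = 8 - (290 + V)/(-592/3 + B))
(-34369 + N(635, 273))/(294469 - 42502) = (-34369 + (-5606 - 3*635 + 24*273)/(-592 + 3*273))/(294469 - 42502) = (-34369 + (-5606 - 1905 + 6552)/(-592 + 819))/251967 = (-34369 - 959/227)*(1/251967) = -7802722/227*1/251967 = -7802722/57196509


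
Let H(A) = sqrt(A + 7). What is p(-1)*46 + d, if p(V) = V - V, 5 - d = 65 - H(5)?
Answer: -60 + 2*sqrt(3) ≈ -56.536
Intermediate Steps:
H(A) = sqrt(7 + A)
d = -60 + 2*sqrt(3) (d = 5 - (65 - sqrt(7 + 5)) = 5 - (65 - sqrt(12)) = 5 - (65 - 2*sqrt(3)) = 5 + (-65 + 2*sqrt(3)) = -60 + 2*sqrt(3) ≈ -56.536)
p(V) = 0
p(-1)*46 + d = 0*46 + (-60 + 2*sqrt(3)) = 0 + (-60 + 2*sqrt(3)) = -60 + 2*sqrt(3)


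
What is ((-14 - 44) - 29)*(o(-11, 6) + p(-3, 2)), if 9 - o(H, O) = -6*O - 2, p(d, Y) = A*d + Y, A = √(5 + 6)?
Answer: -4263 + 261*√11 ≈ -3397.4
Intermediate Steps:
A = √11 ≈ 3.3166
p(d, Y) = Y + d*√11 (p(d, Y) = √11*d + Y = d*√11 + Y = Y + d*√11)
o(H, O) = 11 + 6*O (o(H, O) = 9 - (-6*O - 2) = 9 - (-2 - 6*O) = 9 + (2 + 6*O) = 11 + 6*O)
((-14 - 44) - 29)*(o(-11, 6) + p(-3, 2)) = ((-14 - 44) - 29)*((11 + 6*6) + (2 - 3*√11)) = (-58 - 29)*((11 + 36) + (2 - 3*√11)) = -87*(47 + (2 - 3*√11)) = -87*(49 - 3*√11) = -4263 + 261*√11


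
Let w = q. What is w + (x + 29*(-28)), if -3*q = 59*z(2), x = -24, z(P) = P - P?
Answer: -836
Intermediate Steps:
z(P) = 0
q = 0 (q = -59*0/3 = -1/3*0 = 0)
w = 0
w + (x + 29*(-28)) = 0 + (-24 + 29*(-28)) = 0 + (-24 - 812) = 0 - 836 = -836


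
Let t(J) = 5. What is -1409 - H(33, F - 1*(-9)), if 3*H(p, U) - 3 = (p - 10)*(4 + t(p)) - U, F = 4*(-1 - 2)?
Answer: -1480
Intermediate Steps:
F = -12 (F = 4*(-3) = -12)
H(p, U) = -29 + 3*p - U/3 (H(p, U) = 1 + ((p - 10)*(4 + 5) - U)/3 = 1 + ((-10 + p)*9 - U)/3 = 1 + ((-90 + 9*p) - U)/3 = 1 + (-90 - U + 9*p)/3 = 1 + (-30 + 3*p - U/3) = -29 + 3*p - U/3)
-1409 - H(33, F - 1*(-9)) = -1409 - (-29 + 3*33 - (-12 - 1*(-9))/3) = -1409 - (-29 + 99 - (-12 + 9)/3) = -1409 - (-29 + 99 - ⅓*(-3)) = -1409 - (-29 + 99 + 1) = -1409 - 1*71 = -1409 - 71 = -1480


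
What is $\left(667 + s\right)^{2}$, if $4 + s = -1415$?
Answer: $565504$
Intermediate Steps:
$s = -1419$ ($s = -4 - 1415 = -1419$)
$\left(667 + s\right)^{2} = \left(667 - 1419\right)^{2} = \left(-752\right)^{2} = 565504$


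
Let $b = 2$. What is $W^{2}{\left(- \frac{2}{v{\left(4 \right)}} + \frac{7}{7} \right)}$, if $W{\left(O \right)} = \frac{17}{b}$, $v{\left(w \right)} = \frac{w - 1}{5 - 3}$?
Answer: $\frac{289}{4} \approx 72.25$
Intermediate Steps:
$v{\left(w \right)} = - \frac{1}{2} + \frac{w}{2}$ ($v{\left(w \right)} = \frac{-1 + w}{2} = \left(-1 + w\right) \frac{1}{2} = - \frac{1}{2} + \frac{w}{2}$)
$W{\left(O \right)} = \frac{17}{2}$
$W^{2}{\left(- \frac{2}{v{\left(4 \right)}} + \frac{7}{7} \right)} = \left(\frac{17}{2}\right)^{2} = \frac{289}{4}$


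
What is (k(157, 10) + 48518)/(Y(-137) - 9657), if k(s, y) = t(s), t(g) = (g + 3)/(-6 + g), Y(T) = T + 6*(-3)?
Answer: -3663189/740806 ≈ -4.9449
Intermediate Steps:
Y(T) = -18 + T (Y(T) = T - 18 = -18 + T)
t(g) = (3 + g)/(-6 + g)
k(s, y) = (3 + s)/(-6 + s)
(k(157, 10) + 48518)/(Y(-137) - 9657) = ((3 + 157)/(-6 + 157) + 48518)/((-18 - 137) - 9657) = (160/151 + 48518)/(-155 - 9657) = ((1/151)*160 + 48518)/(-9812) = (160/151 + 48518)*(-1/9812) = (7326378/151)*(-1/9812) = -3663189/740806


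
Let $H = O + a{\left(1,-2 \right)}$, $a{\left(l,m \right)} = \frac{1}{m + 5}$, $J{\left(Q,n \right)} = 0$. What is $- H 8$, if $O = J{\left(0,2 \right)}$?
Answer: $- \frac{8}{3} \approx -2.6667$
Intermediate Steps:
$O = 0$
$a{\left(l,m \right)} = \frac{1}{5 + m}$
$H = \frac{1}{3}$ ($H = 0 + \frac{1}{5 - 2} = 0 + \frac{1}{3} = \frac{1}{3} \approx 0.33333$)
$- H 8 = \left(-1\right) \frac{1}{3} \cdot 8 = \left(- \frac{1}{3}\right) 8 = - \frac{8}{3}$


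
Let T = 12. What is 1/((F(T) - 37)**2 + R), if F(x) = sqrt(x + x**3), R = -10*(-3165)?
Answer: 34759/1198659841 + 148*sqrt(435)/1198659841 ≈ 3.1573e-5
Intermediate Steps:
R = 31650
1/((F(T) - 37)**2 + R) = 1/((sqrt(12 + 12**3) - 37)**2 + 31650) = 1/((sqrt(12 + 1728) - 37)**2 + 31650) = 1/((sqrt(1740) - 37)**2 + 31650) = 1/((2*sqrt(435) - 37)**2 + 31650) = 1/((-37 + 2*sqrt(435))**2 + 31650) = 1/(31650 + (-37 + 2*sqrt(435))**2)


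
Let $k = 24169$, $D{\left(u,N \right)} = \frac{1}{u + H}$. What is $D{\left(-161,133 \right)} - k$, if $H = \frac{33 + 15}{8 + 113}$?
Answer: $- \frac{469676298}{19433} \approx -24169.0$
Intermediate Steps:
$H = \frac{48}{121} \approx 0.39669$
$D{\left(u,N \right)} = \frac{1}{\frac{48}{121} + u}$ ($D{\left(u,N \right)} = \frac{1}{u + \frac{48}{121}} = \frac{1}{\frac{48}{121} + u}$)
$D{\left(-161,133 \right)} - k = \frac{121}{48 + 121 \left(-161\right)} - 24169 = \frac{121}{48 - 19481} - 24169 = \frac{121}{-19433} - 24169 = 121 \left(- \frac{1}{19433}\right) - 24169 = - \frac{121}{19433} - 24169 = - \frac{469676298}{19433}$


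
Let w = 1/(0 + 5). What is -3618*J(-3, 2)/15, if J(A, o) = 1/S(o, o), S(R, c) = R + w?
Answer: -1206/11 ≈ -109.64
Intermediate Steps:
w = 1/5 ≈ 0.20000
S(R, c) = 1/5 + R (S(R, c) = R + 1/5 = 1/5 + R)
J(A, o) = 1/(1/5 + o)
-3618*J(-3, 2)/15 = -3618*5/(1 + 5*2)/15 = -3618*5/(1 + 10)/15 = -3618*5/11/15 = -3618*5*(1/11)/15 = -18090/(11*15) = -3618*1/33 = -1206/11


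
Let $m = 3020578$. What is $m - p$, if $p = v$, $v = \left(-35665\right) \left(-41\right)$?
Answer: $1558313$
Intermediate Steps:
$v = 1462265$
$p = 1462265$
$m - p = 3020578 - 1462265 = 1558313$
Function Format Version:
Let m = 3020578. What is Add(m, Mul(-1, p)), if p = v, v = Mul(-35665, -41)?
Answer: 1558313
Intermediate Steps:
v = 1462265
p = 1462265
Add(m, Mul(-1, p)) = Add(3020578, Mul(-1, 1462265)) = Add(3020578, -1462265) = 1558313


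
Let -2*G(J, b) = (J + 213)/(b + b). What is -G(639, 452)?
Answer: 213/452 ≈ 0.47124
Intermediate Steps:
G(J, b) = -(213 + J)/(4*b) (G(J, b) = -(J + 213)/(2*(b + b)) = -(213 + J)/(2*(2*b)) = -(213 + J)*1/(2*b)/2 = -(213 + J)/(4*b))
-G(639, 452) = -(-213 - 1*639)/(4*452) = -(-213 - 639)/(4*452) = -(-852)/(4*452) = -1*(-213/452) = 213/452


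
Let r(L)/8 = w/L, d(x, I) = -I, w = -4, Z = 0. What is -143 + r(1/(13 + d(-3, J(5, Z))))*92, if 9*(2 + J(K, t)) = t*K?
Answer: -44303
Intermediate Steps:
J(K, t) = -2 + K*t/9 (J(K, t) = -2 + (t*K)/9 = -2 + (K*t)/9 = -2 + K*t/9)
r(L) = -32/L (r(L) = 8*(-4/L) = -32/L)
-143 + r(1/(13 + d(-3, J(5, Z))))*92 = -143 - (416 - 32*(-2 + (⅑)*5*0))*92 = -143 - (416 - 32*(-2 + 0))*92 = -143 - 32/(1/(13 - 1*(-2)))*92 = -143 - 32/(1/(13 + 2))*92 = -143 - 32/(1/15)*92 = -143 - 32/1/15*92 = -143 - 32*15*92 = -143 - 480*92 = -143 - 44160 = -44303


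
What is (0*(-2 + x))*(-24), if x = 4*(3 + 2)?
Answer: 0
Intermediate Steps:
x = 20 (x = 4*5 = 20)
(0*(-2 + x))*(-24) = (0*(-2 + 20))*(-24) = (0*18)*(-24) = 0*(-24) = 0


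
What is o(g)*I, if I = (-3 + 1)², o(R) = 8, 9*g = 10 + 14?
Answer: 32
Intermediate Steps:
g = 8/3 (g = (10 + 14)/9 = (⅑)*24 = 8/3 ≈ 2.6667)
I = 4 (I = (-2)² = 4)
o(g)*I = 8*4 = 32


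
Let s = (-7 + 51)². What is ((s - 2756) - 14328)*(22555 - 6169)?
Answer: -248215128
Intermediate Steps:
s = 1936 (s = 44² = 1936)
((s - 2756) - 14328)*(22555 - 6169) = ((1936 - 2756) - 14328)*(22555 - 6169) = (-820 - 14328)*16386 = -15148*16386 = -248215128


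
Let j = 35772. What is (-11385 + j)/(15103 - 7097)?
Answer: 24387/8006 ≈ 3.0461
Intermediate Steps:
(-11385 + j)/(15103 - 7097) = (-11385 + 35772)/(15103 - 7097) = 24387/8006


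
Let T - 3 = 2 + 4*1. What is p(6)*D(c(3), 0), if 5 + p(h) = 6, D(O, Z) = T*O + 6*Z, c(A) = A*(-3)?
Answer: -81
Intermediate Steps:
T = 9 (T = 3 + (2 + 4*1) = 3 + (2 + 4) = 3 + 6 = 9)
c(A) = -3*A
D(O, Z) = 6*Z + 9*O (D(O, Z) = 9*O + 6*Z = 6*Z + 9*O)
p(h) = 1 (p(h) = -5 + 6 = 1)
p(6)*D(c(3), 0) = 1*(6*0 + 9*(-3*3)) = 1*(0 + 9*(-9)) = 1*(0 - 81) = 1*(-81) = -81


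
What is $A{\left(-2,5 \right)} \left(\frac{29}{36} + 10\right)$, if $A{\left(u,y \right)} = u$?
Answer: $- \frac{389}{18} \approx -21.611$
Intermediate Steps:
$A{\left(-2,5 \right)} \left(\frac{29}{36} + 10\right) = - 2 \left(\frac{29}{36} + 10\right) = \left(-2\right) \frac{389}{36} = - \frac{389}{18}$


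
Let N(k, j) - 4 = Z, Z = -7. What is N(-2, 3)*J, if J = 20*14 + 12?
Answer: -876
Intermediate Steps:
J = 292 (J = 280 + 12 = 292)
N(k, j) = -3 (N(k, j) = 4 - 7 = -3)
N(-2, 3)*J = -3*292 = -876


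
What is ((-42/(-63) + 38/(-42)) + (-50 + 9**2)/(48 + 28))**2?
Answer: 73441/2547216 ≈ 0.028832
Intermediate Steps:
((-42/(-63) + 38/(-42)) + (-50 + 9**2)/(48 + 28))**2 = ((-42*(-1/63) + 38*(-1/42)) + (-50 + 81)/76)**2 = ((2/3 - 19/21) + 31*(1/76))**2 = (-5/21 + 31/76)**2 = (271/1596)**2 = 73441/2547216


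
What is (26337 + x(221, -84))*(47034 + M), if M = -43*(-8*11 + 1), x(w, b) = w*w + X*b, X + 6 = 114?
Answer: 3356532150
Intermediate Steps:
X = 108 (X = -6 + 114 = 108)
x(w, b) = w² + 108*b (x(w, b) = w*w + 108*b = w² + 108*b)
M = 3741 (M = -43*(-88 + 1) = -43*(-87) = 3741)
(26337 + x(221, -84))*(47034 + M) = (26337 + (221² + 108*(-84)))*(47034 + 3741) = (26337 + (48841 - 9072))*50775 = (26337 + 39769)*50775 = 66106*50775 = 3356532150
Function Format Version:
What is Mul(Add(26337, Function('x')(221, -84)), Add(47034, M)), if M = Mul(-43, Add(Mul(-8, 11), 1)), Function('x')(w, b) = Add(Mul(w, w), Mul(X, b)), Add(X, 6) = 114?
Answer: 3356532150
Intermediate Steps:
X = 108 (X = Add(-6, 114) = 108)
Function('x')(w, b) = Add(Pow(w, 2), Mul(108, b)) (Function('x')(w, b) = Add(Mul(w, w), Mul(108, b)) = Add(Pow(w, 2), Mul(108, b)))
M = 3741 (M = Mul(-43, Add(-88, 1)) = Mul(-43, -87) = 3741)
Mul(Add(26337, Function('x')(221, -84)), Add(47034, M)) = Mul(Add(26337, Add(Pow(221, 2), Mul(108, -84))), Add(47034, 3741)) = Mul(Add(26337, Add(48841, -9072)), 50775) = Mul(Add(26337, 39769), 50775) = Mul(66106, 50775) = 3356532150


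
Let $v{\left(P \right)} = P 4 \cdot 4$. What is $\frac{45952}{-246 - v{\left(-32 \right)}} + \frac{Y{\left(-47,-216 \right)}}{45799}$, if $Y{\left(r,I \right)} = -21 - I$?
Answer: $\frac{80946443}{468559} \approx 172.76$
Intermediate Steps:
$v{\left(P \right)} = 16 P$ ($v{\left(P \right)} = 4 P 4 = 16 P$)
$\frac{45952}{-246 - v{\left(-32 \right)}} + \frac{Y{\left(-47,-216 \right)}}{45799} = \frac{45952}{-246 - 16 \left(-32\right)} + \frac{-21 - -216}{45799} = \frac{45952}{-246 - -512} + \left(-21 + 216\right) \frac{1}{45799} = \frac{45952}{-246 + 512} + 195 \cdot \frac{1}{45799} = \frac{45952}{266} + \frac{15}{3523} = 45952 \cdot \frac{1}{266} + \frac{15}{3523} = \frac{22976}{133} + \frac{15}{3523} = \frac{80946443}{468559}$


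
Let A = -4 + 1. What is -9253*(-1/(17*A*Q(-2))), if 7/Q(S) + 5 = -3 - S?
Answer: 18506/119 ≈ 155.51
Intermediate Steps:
Q(S) = 7/(-8 - S) (Q(S) = 7/(-5 + (-3 - S)) = 7/(-8 - S))
A = -3
-9253*(-1/(17*A*Q(-2))) = -9253/((-7/(8 - 2)*(-17))*(-3)) = -9253/((-7/6*(-17))*(-3)) = -9253/((-7*⅙*(-17))*(-3)) = -9253/(-7/6*(-17)*(-3)) = -9253/((119/6)*(-3)) = -9253/(-119/2) = -9253*(-2/119) = 18506/119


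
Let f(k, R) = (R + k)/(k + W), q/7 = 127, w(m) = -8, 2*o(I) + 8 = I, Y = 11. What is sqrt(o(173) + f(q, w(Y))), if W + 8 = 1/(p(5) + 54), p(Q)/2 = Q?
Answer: sqrt(117986151290)/37590 ≈ 9.1378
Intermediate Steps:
p(Q) = 2*Q
o(I) = -4 + I/2
q = 889 (q = 7*127 = 889)
W = -511/64 (W = -8 + 1/(2*5 + 54) = -8 + 1/(10 + 54) = -8 + 1/64 = -511/64 ≈ -7.9844)
f(k, R) = (R + k)/(-511/64 + k) (f(k, R) = (R + k)/(k - 511/64) = (R + k)/(-511/64 + k))
sqrt(o(173) + f(q, w(Y))) = sqrt((-4 + (1/2)*173) + 64*(-8 + 889)/(-511 + 64*889)) = sqrt((-4 + 173/2) + 64*881/(-511 + 56896)) = sqrt(165/2 + 64*881/56385) = sqrt(165/2 + 64*(1/56385)*881) = sqrt(165/2 + 56384/56385) = sqrt(9416293/112770) = sqrt(117986151290)/37590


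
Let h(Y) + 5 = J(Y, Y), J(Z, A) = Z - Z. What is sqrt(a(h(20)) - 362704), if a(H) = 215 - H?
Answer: 6*I*sqrt(10069) ≈ 602.07*I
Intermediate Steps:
J(Z, A) = 0
h(Y) = -5 (h(Y) = -5 + 0 = -5)
sqrt(a(h(20)) - 362704) = sqrt((215 - 1*(-5)) - 362704) = sqrt((215 + 5) - 362704) = sqrt(220 - 362704) = sqrt(-362484) = 6*I*sqrt(10069)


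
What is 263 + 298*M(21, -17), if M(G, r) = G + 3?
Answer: 7415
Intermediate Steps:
M(G, r) = 3 + G
263 + 298*M(21, -17) = 263 + 298*(3 + 21) = 263 + 298*24 = 263 + 7152 = 7415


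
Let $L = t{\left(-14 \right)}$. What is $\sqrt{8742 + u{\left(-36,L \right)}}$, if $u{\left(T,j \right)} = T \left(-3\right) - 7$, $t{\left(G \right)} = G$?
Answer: $\sqrt{8843} \approx 94.037$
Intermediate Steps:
$L = -14$
$u{\left(T,j \right)} = -7 - 3 T$ ($u{\left(T,j \right)} = - 3 T - 7 = -7 - 3 T$)
$\sqrt{8742 + u{\left(-36,L \right)}} = \sqrt{8742 - -101} = \sqrt{8742 + \left(-7 + 108\right)} = \sqrt{8742 + 101} = \sqrt{8843}$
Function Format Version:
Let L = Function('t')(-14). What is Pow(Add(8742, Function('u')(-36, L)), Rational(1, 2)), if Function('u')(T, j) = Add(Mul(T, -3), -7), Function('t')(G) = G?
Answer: Pow(8843, Rational(1, 2)) ≈ 94.037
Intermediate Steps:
L = -14
Function('u')(T, j) = Add(-7, Mul(-3, T)) (Function('u')(T, j) = Add(Mul(-3, T), -7) = Add(-7, Mul(-3, T)))
Pow(Add(8742, Function('u')(-36, L)), Rational(1, 2)) = Pow(Add(8742, Add(-7, Mul(-3, -36))), Rational(1, 2)) = Pow(Add(8742, Add(-7, 108)), Rational(1, 2)) = Pow(Add(8742, 101), Rational(1, 2)) = Pow(8843, Rational(1, 2))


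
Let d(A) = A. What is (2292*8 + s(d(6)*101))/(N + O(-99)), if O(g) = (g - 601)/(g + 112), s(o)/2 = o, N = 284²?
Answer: 21177/87319 ≈ 0.24252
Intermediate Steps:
N = 80656
s(o) = 2*o
O(g) = (-601 + g)/(112 + g)
(2292*8 + s(d(6)*101))/(N + O(-99)) = (2292*8 + 2*(6*101))/(80656 + (-601 - 99)/(112 - 99)) = (18336 + 2*606)/(80656 - 700/13) = (18336 + 1212)/(80656 + (1/13)*(-700)) = 19548/(80656 - 700/13) = 19548/(1047828/13) = 19548*(13/1047828) = 21177/87319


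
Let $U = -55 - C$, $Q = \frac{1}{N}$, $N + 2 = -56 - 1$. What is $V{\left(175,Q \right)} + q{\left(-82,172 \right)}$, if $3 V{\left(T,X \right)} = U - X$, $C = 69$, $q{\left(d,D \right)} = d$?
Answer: $- \frac{21829}{177} \approx -123.33$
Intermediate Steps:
$N = -59$ ($N = -2 - 57 = -59$)
$Q = - \frac{1}{59}$ ($Q = \frac{1}{-59} = - \frac{1}{59} \approx -0.016949$)
$U = -124$ ($U = -55 - 69 = -124$)
$V{\left(T,X \right)} = - \frac{124}{3} - \frac{X}{3}$ ($V{\left(T,X \right)} = \frac{-124 - X}{3} = - \frac{124}{3} - \frac{X}{3}$)
$V{\left(175,Q \right)} + q{\left(-82,172 \right)} = \left(- \frac{124}{3} - - \frac{1}{177}\right) - 82 = \left(- \frac{124}{3} + \frac{1}{177}\right) - 82 = - \frac{7315}{177} - 82 = - \frac{21829}{177}$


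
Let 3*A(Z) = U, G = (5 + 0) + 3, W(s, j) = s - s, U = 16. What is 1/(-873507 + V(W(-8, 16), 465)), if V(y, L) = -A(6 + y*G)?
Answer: -3/2620537 ≈ -1.1448e-6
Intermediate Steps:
W(s, j) = 0
G = 8 (G = 5 + 3 = 8)
A(Z) = 16/3 (A(Z) = (⅓)*16 = 16/3)
V(y, L) = -16/3 (V(y, L) = -1*16/3 = -16/3)
1/(-873507 + V(W(-8, 16), 465)) = 1/(-873507 - 16/3) = 1/(-2620537/3) = -3/2620537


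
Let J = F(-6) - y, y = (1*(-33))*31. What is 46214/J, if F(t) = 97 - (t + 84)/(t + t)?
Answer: 92428/2253 ≈ 41.024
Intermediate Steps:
F(t) = 97 - (84 + t)/(2*t)
y = -1023 (y = -33*31 = -1023)
J = 2253/2 (J = (193/2 - 42/(-6)) - 1*(-1023) = (193/2 - 42*(-⅙)) + 1023 = (193/2 + 7) + 1023 = 207/2 + 1023 = 2253/2 ≈ 1126.5)
46214/J = 46214/(2253/2) = 46214*(2/2253) = 92428/2253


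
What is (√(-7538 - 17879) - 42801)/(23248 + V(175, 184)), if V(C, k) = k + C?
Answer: -14267/7869 + I*√25417/23607 ≈ -1.8131 + 0.0067534*I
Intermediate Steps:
V(C, k) = C + k
(√(-7538 - 17879) - 42801)/(23248 + V(175, 184)) = (√(-7538 - 17879) - 42801)/(23248 + (175 + 184)) = (√(-25417) - 42801)/(23248 + 359) = (I*√25417 - 42801)/23607 = (-42801 + I*√25417)*(1/23607) = -14267/7869 + I*√25417/23607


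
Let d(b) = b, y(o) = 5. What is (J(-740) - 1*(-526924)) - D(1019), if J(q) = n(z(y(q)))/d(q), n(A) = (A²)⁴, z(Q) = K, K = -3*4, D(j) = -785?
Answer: -9869259/185 ≈ -53347.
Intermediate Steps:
K = -12
z(Q) = -12
n(A) = A⁸
J(q) = 429981696/q (J(q) = (-12)⁸/q = 429981696/q)
(J(-740) - 1*(-526924)) - D(1019) = (429981696/(-740) - 1*(-526924)) - 1*(-785) = (429981696*(-1/740) + 526924) + 785 = (-107495424/185 + 526924) + 785 = -10014484/185 + 785 = -9869259/185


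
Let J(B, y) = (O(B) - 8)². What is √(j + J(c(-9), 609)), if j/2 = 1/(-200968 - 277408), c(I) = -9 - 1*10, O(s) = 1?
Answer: √700833457167/119594 ≈ 7.0000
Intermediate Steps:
c(I) = -19 (c(I) = -9 - 10 = -19)
j = -1/239188 (j = 2/(-200968 - 277408) = 2/(-478376) = 2*(-1/478376) = -1/239188 ≈ -4.1808e-6)
J(B, y) = 49 (J(B, y) = (1 - 8)² = (-7)² = 49)
√(j + J(c(-9), 609)) = √(-1/239188 + 49) = √(11720211/239188) = √700833457167/119594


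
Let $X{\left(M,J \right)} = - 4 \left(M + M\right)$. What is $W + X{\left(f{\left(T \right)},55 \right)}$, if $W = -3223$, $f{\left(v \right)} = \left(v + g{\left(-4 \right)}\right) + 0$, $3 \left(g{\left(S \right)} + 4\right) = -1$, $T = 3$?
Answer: $- \frac{9637}{3} \approx -3212.3$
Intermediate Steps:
$g{\left(S \right)} = - \frac{13}{3}$ ($g{\left(S \right)} = -4 + \frac{1}{3} \left(-1\right) = -4 - \frac{1}{3} = - \frac{13}{3}$)
$f{\left(v \right)} = - \frac{13}{3} + v$ ($f{\left(v \right)} = \left(v - \frac{13}{3}\right) + 0 = \left(- \frac{13}{3} + v\right) + 0 = - \frac{13}{3} + v$)
$X{\left(M,J \right)} = - 8 M$ ($X{\left(M,J \right)} = - 4 \cdot 2 M = - 8 M$)
$W + X{\left(f{\left(T \right)},55 \right)} = -3223 - 8 \left(- \frac{13}{3} + 3\right) = -3223 - - \frac{32}{3} = -3223 + \frac{32}{3} = - \frac{9637}{3}$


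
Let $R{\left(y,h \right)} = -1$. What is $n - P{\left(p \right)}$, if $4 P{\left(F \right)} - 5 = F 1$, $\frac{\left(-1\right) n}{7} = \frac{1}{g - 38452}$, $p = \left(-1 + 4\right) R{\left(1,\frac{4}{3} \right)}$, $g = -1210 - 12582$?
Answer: $- \frac{26115}{52244} \approx -0.49987$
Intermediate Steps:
$g = -13792$
$p = -3$ ($p = \left(-1 + 4\right) \left(-1\right) = 3 \left(-1\right) = -3$)
$n = \frac{7}{52244}$ ($n = - \frac{7}{-13792 - 38452} = - \frac{7}{-52244} = \left(-7\right) \left(- \frac{1}{52244}\right) = \frac{7}{52244} \approx 0.00013399$)
$P{\left(F \right)} = \frac{5}{4} + \frac{F}{4}$ ($P{\left(F \right)} = \frac{5}{4} + \frac{F 1}{4} = \frac{5}{4} + \frac{F}{4}$)
$n - P{\left(p \right)} = \frac{7}{52244} - \left(\frac{5}{4} + \frac{1}{4} \left(-3\right)\right) = \frac{7}{52244} - \left(\frac{5}{4} - \frac{3}{4}\right) = \frac{7}{52244} - \frac{1}{2} = - \frac{26115}{52244}$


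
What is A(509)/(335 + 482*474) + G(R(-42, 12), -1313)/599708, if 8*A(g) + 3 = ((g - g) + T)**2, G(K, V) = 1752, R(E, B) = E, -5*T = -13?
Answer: 32040313/10959663700 ≈ 0.0029235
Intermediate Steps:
T = 13/5 (T = -1/5*(-13) = 13/5 ≈ 2.6000)
A(g) = 47/100 (A(g) = -3/8 + ((g - g) + 13/5)**2/8 = -3/8 + (0 + 13/5)**2/8 = -3/8 + (13/5)**2/8 = -3/8 + (1/8)*(169/25) = -3/8 + 169/200 = 47/100)
A(509)/(335 + 482*474) + G(R(-42, 12), -1313)/599708 = 47/(100*(335 + 482*474)) + 1752/599708 = 47/(100*(335 + 228468)) + 1752*(1/599708) = (47/100)/228803 + 438/149927 = (47/100)*(1/228803) + 438/149927 = 47/22880300 + 438/149927 = 32040313/10959663700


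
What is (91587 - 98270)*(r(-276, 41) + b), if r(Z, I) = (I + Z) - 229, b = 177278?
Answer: -1181647962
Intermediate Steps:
r(Z, I) = -229 + I + Z
(91587 - 98270)*(r(-276, 41) + b) = (91587 - 98270)*((-229 + 41 - 276) + 177278) = -6683*(-464 + 177278) = -6683*176814 = -1181647962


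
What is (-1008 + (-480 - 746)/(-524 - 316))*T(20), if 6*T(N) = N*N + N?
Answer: -422747/6 ≈ -70458.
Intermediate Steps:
T(N) = N/6 + N²/6 (T(N) = (N*N + N)/6 = (N² + N)/6 = (N + N²)/6 = N/6 + N²/6)
(-1008 + (-480 - 746)/(-524 - 316))*T(20) = (-1008 + (-480 - 746)/(-524 - 316))*((⅙)*20*(1 + 20)) = (-1008 - 1226/(-840))*((⅙)*20*21) = (-1008 - 1226*(-1/840))*70 = (-1008 + 613/420)*70 = -422747/420*70 = -422747/6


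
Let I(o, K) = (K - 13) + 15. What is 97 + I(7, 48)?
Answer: 147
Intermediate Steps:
I(o, K) = 2 + K (I(o, K) = (-13 + K) + 15 = 2 + K)
97 + I(7, 48) = 97 + (2 + 48) = 97 + 50 = 147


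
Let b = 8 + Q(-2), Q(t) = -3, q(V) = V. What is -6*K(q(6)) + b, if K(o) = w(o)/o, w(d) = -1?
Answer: 6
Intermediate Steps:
K(o) = -1/o
b = 5 (b = 8 - 3 = 5)
-6*K(q(6)) + b = -(-6)/6 + 5 = -6*(-⅙) + 5 = 1 + 5 = 6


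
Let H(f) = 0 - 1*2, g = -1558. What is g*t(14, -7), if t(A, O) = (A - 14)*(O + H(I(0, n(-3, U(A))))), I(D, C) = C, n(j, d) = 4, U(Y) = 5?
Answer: 0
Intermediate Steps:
H(f) = -2 (H(f) = 0 - 2 = -2)
t(A, O) = (-14 + A)*(-2 + O) (t(A, O) = (A - 14)*(O - 2) = (-14 + A)*(-2 + O))
g*t(14, -7) = -1558*(28 - 14*(-7) - 2*14 + 14*(-7)) = -1558*(28 + 98 - 28 - 98) = -1558*0 = 0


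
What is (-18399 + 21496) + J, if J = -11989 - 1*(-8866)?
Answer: -26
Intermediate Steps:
J = -3123 (J = -11989 + 8866 = -3123)
(-18399 + 21496) + J = (-18399 + 21496) - 3123 = 3097 - 3123 = -26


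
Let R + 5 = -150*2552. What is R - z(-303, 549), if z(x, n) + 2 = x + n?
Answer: -383049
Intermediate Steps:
R = -382805 (R = -5 - 150*2552 = -5 - 382800 = -382805)
z(x, n) = -2 + n + x (z(x, n) = -2 + (x + n) = -2 + (n + x) = -2 + n + x)
R - z(-303, 549) = -382805 - (-2 + 549 - 303) = -382805 - 1*244 = -382805 - 244 = -383049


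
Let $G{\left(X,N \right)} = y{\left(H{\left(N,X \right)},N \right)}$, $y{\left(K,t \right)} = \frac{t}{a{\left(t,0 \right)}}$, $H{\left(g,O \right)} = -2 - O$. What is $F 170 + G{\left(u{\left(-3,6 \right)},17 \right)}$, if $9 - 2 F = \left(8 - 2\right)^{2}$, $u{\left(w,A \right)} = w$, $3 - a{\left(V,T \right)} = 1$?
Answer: $- \frac{4573}{2} \approx -2286.5$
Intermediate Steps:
$a{\left(V,T \right)} = 2$ ($a{\left(V,T \right)} = 3 - 1 = 2$)
$y{\left(K,t \right)} = \frac{t}{2}$
$G{\left(X,N \right)} = \frac{N}{2}$
$F = - \frac{27}{2}$ ($F = \frac{9}{2} - \frac{\left(8 - 2\right)^{2}}{2} = \frac{9}{2} - \frac{6^{2}}{2} = \frac{9}{2} - 18 = - \frac{27}{2} \approx -13.5$)
$F 170 + G{\left(u{\left(-3,6 \right)},17 \right)} = \left(- \frac{27}{2}\right) 170 + \frac{1}{2} \cdot 17 = -2295 + \frac{17}{2} = - \frac{4573}{2}$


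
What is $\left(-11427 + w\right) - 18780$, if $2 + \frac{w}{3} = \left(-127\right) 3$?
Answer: $-31356$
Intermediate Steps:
$w = -1149$ ($w = -6 + 3 \left(\left(-127\right) 3\right) = -6 + 3 \left(-381\right) = -6 - 1143 = -1149$)
$\left(-11427 + w\right) - 18780 = \left(-11427 - 1149\right) - 18780 = -12576 - 18780 = -31356$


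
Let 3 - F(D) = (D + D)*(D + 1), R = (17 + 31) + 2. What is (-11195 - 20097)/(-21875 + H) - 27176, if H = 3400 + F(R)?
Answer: -160140345/5893 ≈ -27175.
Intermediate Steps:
R = 50 (R = 48 + 2 = 50)
F(D) = 3 - 2*D*(1 + D) (F(D) = 3 - (D + D)*(D + 1) = 3 - 2*D*(1 + D))
H = -1697 (H = 3400 + (3 - 2*50 - 2*50²) = 3400 + (3 - 100 - 2*2500) = 3400 + (3 - 100 - 5000) = 3400 - 5097 = -1697)
(-11195 - 20097)/(-21875 + H) - 27176 = (-11195 - 20097)/(-21875 - 1697) - 27176 = -31292/(-23572) - 27176 = -31292*(-1/23572) - 27176 = 7823/5893 - 27176 = -160140345/5893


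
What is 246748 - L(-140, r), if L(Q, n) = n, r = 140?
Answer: 246608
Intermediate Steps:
246748 - L(-140, r) = 246748 - 1*140 = 246748 - 140 = 246608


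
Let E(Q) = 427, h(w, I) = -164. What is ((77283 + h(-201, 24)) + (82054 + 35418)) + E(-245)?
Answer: 195018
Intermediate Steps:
((77283 + h(-201, 24)) + (82054 + 35418)) + E(-245) = ((77283 - 164) + (82054 + 35418)) + 427 = (77119 + 117472) + 427 = 194591 + 427 = 195018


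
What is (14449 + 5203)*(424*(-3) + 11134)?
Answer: 193808024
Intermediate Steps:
(14449 + 5203)*(424*(-3) + 11134) = 19652*(-1272 + 11134) = 19652*9862 = 193808024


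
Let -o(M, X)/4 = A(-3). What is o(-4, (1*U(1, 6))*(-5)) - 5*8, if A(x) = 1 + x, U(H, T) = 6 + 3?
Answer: -32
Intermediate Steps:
U(H, T) = 9
o(M, X) = 8 (o(M, X) = -4*(1 - 3) = -4*(-2) = 8)
o(-4, (1*U(1, 6))*(-5)) - 5*8 = 8 - 5*8 = 8 - 40 = -32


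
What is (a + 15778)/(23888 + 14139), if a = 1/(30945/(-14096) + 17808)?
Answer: 3960130063790/9544420420821 ≈ 0.41492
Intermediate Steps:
a = 14096/250990623 (a = 1/(30945*(-1/14096) + 17808) = 1/(-30945/14096 + 17808) = 1/(250990623/14096) = 14096/250990623 ≈ 5.6161e-5)
(a + 15778)/(23888 + 14139) = (14096/250990623 + 15778)/(23888 + 14139) = (3960130063790/250990623)/38027 = (3960130063790/250990623)*(1/38027) = 3960130063790/9544420420821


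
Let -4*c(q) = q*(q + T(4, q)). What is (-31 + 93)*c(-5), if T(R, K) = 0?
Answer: -775/2 ≈ -387.50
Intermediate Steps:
c(q) = -q²/4 (c(q) = -q*(q + 0)/4 = -q*q/4 = -q²/4)
(-31 + 93)*c(-5) = (-31 + 93)*(-¼*(-5)²) = 62*(-¼*25) = 62*(-25/4) = -775/2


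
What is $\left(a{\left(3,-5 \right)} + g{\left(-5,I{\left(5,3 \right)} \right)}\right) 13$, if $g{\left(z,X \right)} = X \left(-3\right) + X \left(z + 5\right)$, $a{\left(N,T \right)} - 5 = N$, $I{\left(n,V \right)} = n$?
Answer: $-91$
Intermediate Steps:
$a{\left(N,T \right)} = 5 + N$
$g{\left(z,X \right)} = - 3 X + X \left(5 + z\right)$
$\left(a{\left(3,-5 \right)} + g{\left(-5,I{\left(5,3 \right)} \right)}\right) 13 = \left(\left(5 + 3\right) + 5 \left(2 - 5\right)\right) 13 = \left(8 + 5 \left(-3\right)\right) 13 = \left(8 - 15\right) 13 = \left(-7\right) 13 = -91$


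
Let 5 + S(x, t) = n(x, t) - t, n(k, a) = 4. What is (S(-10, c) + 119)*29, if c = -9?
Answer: 3683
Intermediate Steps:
S(x, t) = -1 - t (S(x, t) = -5 + (4 - t) = -1 - t)
(S(-10, c) + 119)*29 = ((-1 - 1*(-9)) + 119)*29 = ((-1 + 9) + 119)*29 = (8 + 119)*29 = 127*29 = 3683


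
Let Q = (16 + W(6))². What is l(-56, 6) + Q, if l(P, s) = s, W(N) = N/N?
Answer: 295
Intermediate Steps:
W(N) = 1
Q = 289 (Q = (16 + 1)² = 17² = 289)
l(-56, 6) + Q = 6 + 289 = 295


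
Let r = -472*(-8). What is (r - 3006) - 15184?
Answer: -14414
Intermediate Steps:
r = 3776
(r - 3006) - 15184 = (3776 - 3006) - 15184 = 770 - 15184 = -14414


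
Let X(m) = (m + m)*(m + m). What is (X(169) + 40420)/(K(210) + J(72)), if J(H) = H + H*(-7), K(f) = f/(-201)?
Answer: -5181244/14507 ≈ -357.15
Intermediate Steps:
K(f) = -f/201 (K(f) = f*(-1/201) = -f/201)
X(m) = 4*m² (X(m) = (2*m)*(2*m) = 4*m²)
J(H) = -6*H (J(H) = H - 7*H = -6*H)
(X(169) + 40420)/(K(210) + J(72)) = (4*169² + 40420)/(-1/201*210 - 6*72) = (4*28561 + 40420)/(-70/67 - 432) = (114244 + 40420)/(-29014/67) = 154664*(-67/29014) = -5181244/14507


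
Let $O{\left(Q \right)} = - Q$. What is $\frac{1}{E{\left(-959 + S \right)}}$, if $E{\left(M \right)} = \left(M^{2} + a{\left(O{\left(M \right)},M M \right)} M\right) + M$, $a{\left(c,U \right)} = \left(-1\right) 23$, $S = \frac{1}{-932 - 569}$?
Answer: $\frac{2253001}{2119578939720} \approx 1.0629 \cdot 10^{-6}$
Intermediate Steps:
$S = - \frac{1}{1501}$ ($S = \frac{1}{-1501} = - \frac{1}{1501} \approx -0.00066622$)
$a{\left(c,U \right)} = -23$
$E{\left(M \right)} = M^{2} - 22 M$ ($E{\left(M \right)} = \left(M^{2} - 23 M\right) + M = M^{2} - 22 M$)
$\frac{1}{E{\left(-959 + S \right)}} = \frac{1}{\left(-959 - \frac{1}{1501}\right) \left(-22 - \frac{1439460}{1501}\right)} = \frac{1}{\left(- \frac{1439460}{1501}\right) \left(-22 - \frac{1439460}{1501}\right)} = \frac{1}{\left(- \frac{1439460}{1501}\right) \left(- \frac{1472482}{1501}\right)} = \frac{1}{\frac{2119578939720}{2253001}} = \frac{2253001}{2119578939720}$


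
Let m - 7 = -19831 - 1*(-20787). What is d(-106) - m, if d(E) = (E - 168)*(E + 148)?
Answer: -12471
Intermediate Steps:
d(E) = (-168 + E)*(148 + E)
m = 963 (m = 7 + (-19831 - 1*(-20787)) = 7 + (-19831 + 20787) = 7 + 956 = 963)
d(-106) - m = (-24864 + (-106)² - 20*(-106)) - 1*963 = (-24864 + 11236 + 2120) - 963 = -11508 - 963 = -12471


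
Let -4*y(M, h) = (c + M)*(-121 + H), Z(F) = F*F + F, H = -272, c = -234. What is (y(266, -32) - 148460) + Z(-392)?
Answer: 7956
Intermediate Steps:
Z(F) = F + F² (Z(F) = F² + F = F + F²)
y(M, h) = -45981/2 + 393*M/4 (y(M, h) = -(-234 + M)*(-121 - 272)/4 = -(-234 + M)*(-393)/4 = -(91962 - 393*M)/4 = -45981/2 + 393*M/4)
(y(266, -32) - 148460) + Z(-392) = ((-45981/2 + (393/4)*266) - 148460) - 392*(1 - 392) = ((-45981/2 + 52269/2) - 148460) - 392*(-391) = (3144 - 148460) + 153272 = -145316 + 153272 = 7956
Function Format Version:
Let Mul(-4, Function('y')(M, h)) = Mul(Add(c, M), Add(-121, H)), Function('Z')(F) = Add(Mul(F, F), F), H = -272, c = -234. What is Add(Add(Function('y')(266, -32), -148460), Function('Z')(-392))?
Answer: 7956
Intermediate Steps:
Function('Z')(F) = Add(F, Pow(F, 2)) (Function('Z')(F) = Add(Pow(F, 2), F) = Add(F, Pow(F, 2)))
Function('y')(M, h) = Add(Rational(-45981, 2), Mul(Rational(393, 4), M)) (Function('y')(M, h) = Mul(Rational(-1, 4), Mul(Add(-234, M), Add(-121, -272))) = Mul(Rational(-1, 4), Mul(Add(-234, M), -393)) = Mul(Rational(-1, 4), Add(91962, Mul(-393, M))) = Add(Rational(-45981, 2), Mul(Rational(393, 4), M)))
Add(Add(Function('y')(266, -32), -148460), Function('Z')(-392)) = Add(Add(Add(Rational(-45981, 2), Mul(Rational(393, 4), 266)), -148460), Mul(-392, Add(1, -392))) = Add(Add(Add(Rational(-45981, 2), Rational(52269, 2)), -148460), Mul(-392, -391)) = Add(Add(3144, -148460), 153272) = Add(-145316, 153272) = 7956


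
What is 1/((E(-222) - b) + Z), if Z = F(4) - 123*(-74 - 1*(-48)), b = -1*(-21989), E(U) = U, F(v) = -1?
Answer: -1/19014 ≈ -5.2593e-5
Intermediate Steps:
b = 21989
Z = 3197 (Z = -1 - 123*(-74 - 1*(-48)) = -1 - 123*(-74 + 48) = -1 - 123*(-26) = -1 + 3198 = 3197)
1/((E(-222) - b) + Z) = 1/((-222 - 1*21989) + 3197) = 1/((-222 - 21989) + 3197) = 1/(-22211 + 3197) = 1/(-19014) = -1/19014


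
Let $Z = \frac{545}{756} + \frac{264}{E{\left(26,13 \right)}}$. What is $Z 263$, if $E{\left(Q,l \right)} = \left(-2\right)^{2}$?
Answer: $\frac{13265983}{756} \approx 17548.0$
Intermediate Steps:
$E{\left(Q,l \right)} = 4$
$Z = \frac{50441}{756}$ ($Z = \frac{545}{756} + \frac{264}{4} = 545 \cdot \frac{1}{756} + 264 \cdot \frac{1}{4} = \frac{545}{756} + 66 = \frac{50441}{756} \approx 66.721$)
$Z 263 = \frac{50441}{756} \cdot 263 = \frac{13265983}{756}$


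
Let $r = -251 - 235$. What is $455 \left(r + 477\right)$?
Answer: $-4095$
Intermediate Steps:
$r = -486$ ($r = -251 - 235 = -486$)
$455 \left(r + 477\right) = 455 \left(-486 + 477\right) = 455 \left(-9\right) = -4095$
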